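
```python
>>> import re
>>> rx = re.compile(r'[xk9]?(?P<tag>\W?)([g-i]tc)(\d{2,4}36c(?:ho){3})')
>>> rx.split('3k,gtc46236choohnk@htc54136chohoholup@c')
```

['3k,gtc46236choohn', '@', 'htc', '54136chohoho', 'lup@c']

`re.split` interleaves the captured-group text with the surrounding fragments.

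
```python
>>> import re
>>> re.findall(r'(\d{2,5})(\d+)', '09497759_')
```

This matches 2 to 5 of a digit (captured); then one or more of a digit (captured).
Scanning left to right: at [0:8] match '09497759', groups = ('09497', '759').
2 groups means the one result is a tuple of 2 captured strings — 1 here.

[('09497', '759')]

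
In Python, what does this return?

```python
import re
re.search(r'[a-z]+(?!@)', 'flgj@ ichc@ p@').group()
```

Because the assertion is negative and zero-width, positions next to the forbidden text are skipped.
The match spans [0:3] → 'flg'.

'flg'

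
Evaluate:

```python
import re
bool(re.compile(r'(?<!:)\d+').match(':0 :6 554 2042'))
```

False

`match` is anchored at position 0; if the pattern doesn't fit there, it returns None.
Here the pattern fails at index 0, so the call returns None, and `bool(None)` is False.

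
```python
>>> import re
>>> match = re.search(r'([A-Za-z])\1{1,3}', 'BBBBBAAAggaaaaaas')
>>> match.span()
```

(0, 4)

After group 1 captures some text, `\1` only succeeds where that same text appears again.
`re.search` tries every starting position until one works.
The match spans [0:4] → 'BBBB'.
Captured: group 1 = 'B'.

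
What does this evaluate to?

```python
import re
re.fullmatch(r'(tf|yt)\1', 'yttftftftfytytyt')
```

None

After group 1 captures some text, `\1` only succeeds where that same text appears again.
`re.fullmatch` is like wrapping the pattern in `^…$` (in single-line mode).
Here there's no way to consume every character, so the call returns None.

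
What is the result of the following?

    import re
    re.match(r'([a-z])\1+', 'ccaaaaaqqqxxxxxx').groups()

('c',)

The match spans [0:2] → 'cc'.
Captured: group 1 = 'c'.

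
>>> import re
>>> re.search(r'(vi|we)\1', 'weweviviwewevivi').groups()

The backreference `\1` re-matches whatever the first group consumed, character for character.
`re.search` scans for the first position where the pattern succeeds.
The match spans [0:4] → 'wewe'.
Captured: group 1 = 'we'.

('we',)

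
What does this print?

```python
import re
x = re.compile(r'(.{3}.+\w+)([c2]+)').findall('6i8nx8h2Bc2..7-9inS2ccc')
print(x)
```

This matches exactly 3 of any character, then one or more of any character, then one or more of a word character (captured); then one or more of one of [c2] (captured).
`findall` packs the 2 group values into a tuple for every match.

[('6i8nx8h2Bc2..7-9inS2cc', 'c')]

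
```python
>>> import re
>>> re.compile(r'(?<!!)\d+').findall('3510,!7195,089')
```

['3510', '195', '089']

Because the assertion is negative and zero-width, positions next to the forbidden text are skipped.
Scanning left to right: at [0:4] → '3510'; at [7:10] → '195'; at [11:14] → '089'.
Since nothing is captured, `findall` lists the 3 matched substrings directly.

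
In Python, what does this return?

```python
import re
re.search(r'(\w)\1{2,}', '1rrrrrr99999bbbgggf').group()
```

'rrrrrr'

A backreference is literal: `\1` must see the identical characters the first group matched.
The match spans [1:7] → 'rrrrrr'.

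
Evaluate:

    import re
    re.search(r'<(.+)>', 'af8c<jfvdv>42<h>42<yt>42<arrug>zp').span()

The match spans [4:31] → '<jfvdv>42<h>42<yt>42<arrug>'.

(4, 31)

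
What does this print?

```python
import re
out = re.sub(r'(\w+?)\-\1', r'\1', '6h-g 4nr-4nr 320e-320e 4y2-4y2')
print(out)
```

6h-g 4nr 320e 4y2

A backreference is literal: `\1` must see the identical characters the first group matched.
The replacement refers to a captured group, so each match is rewritten using its own captured text.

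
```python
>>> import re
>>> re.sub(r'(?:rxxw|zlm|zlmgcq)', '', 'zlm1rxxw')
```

Every occurrence is swapped for ''.

'1'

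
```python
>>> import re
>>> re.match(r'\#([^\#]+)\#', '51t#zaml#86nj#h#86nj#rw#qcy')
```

None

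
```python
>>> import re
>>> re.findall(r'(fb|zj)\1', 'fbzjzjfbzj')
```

['zj']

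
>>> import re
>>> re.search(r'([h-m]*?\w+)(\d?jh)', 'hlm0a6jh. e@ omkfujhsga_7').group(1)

Pattern: zero or more of a character in [h-m] (lazy), then one or more of a word character (captured); then optionally a digit, then the literal 'jh' (captured).
`re.search` tries every starting position until one works.
The match spans [0:8] → 'hlm0a6jh'.
Captured: group 1 = 'hlm0a6', group 2 = 'jh'.

'hlm0a6'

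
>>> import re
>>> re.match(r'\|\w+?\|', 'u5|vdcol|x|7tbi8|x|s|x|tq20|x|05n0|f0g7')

With `match`, the pattern is implicitly anchored at the beginning.
Here the pattern fails at index 0, so the call returns None.

None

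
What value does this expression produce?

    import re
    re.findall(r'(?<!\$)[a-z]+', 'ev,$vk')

['ev', 'k']

A negative assertion filters positions out without eating any characters.
Scanning left to right: at [0:2] → 'ev'; at [5:6] → 'k'.
No capturing groups, so `findall` returns the 2 full match strings.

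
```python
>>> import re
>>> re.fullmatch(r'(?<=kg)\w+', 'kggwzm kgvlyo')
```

None

The positive lookaround only admits positions where the adjacent text matches; those characters stay outside the span.
`fullmatch` succeeds only if the pattern covers the string from start to end.
Here the string isn't matched end-to-end, so the call returns None.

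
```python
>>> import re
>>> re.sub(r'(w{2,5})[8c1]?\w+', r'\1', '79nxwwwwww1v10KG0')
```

'79nxwwwww'

This matches 2 to 5 of a literal 'w' (captured); then optionally one of [8c1], then one or more of a word character.
Matches: at [4:17] → 'wwwwww1v10KG0'.
`\1` in the replacement pulls in group 1's text for each match.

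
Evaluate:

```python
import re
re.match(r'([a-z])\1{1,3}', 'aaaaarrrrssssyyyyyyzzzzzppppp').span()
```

After group 1 captures some text, `\1` only succeeds where that same text appears again.
With `match`, the pattern is implicitly anchored at the beginning.
The match spans [0:4] → 'aaaa'.
Captured: group 1 = 'a'.

(0, 4)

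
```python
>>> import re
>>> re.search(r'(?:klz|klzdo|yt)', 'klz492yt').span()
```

`search` walks the string left to right and returns the first match it finds.
The match spans [0:3] → 'klz'.

(0, 3)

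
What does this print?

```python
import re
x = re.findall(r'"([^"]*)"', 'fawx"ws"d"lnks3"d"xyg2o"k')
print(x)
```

Matches: at [4:8] match '"ws"', group 1 = 'ws'; at [9:16] match '"lnks3"', group 1 = 'lnks3'; at [17:24] match '"xyg2o"', group 1 = 'xyg2o'.
`findall` collects group 1 from each match (3 total).

['ws', 'lnks3', 'xyg2o']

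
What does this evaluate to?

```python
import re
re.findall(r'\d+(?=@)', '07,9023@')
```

The positive lookaround only admits positions where the adjacent text matches; those characters stay outside the span.
Walking the string: at [3:7] → '9023'.
No capturing groups, so `findall` returns the 1 full match string.

['9023']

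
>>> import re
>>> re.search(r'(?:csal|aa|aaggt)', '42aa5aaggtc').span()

(2, 4)

The match spans [2:4] → 'aa'.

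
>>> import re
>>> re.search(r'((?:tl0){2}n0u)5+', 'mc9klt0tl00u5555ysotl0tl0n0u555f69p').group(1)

The pattern matches the literal 'tl0' repeated 2 times, then a literal 'n', then the literal '0u' (captured); then one or more of a literal '5'.
`search` walks the string left to right and returns the first match it finds.
The match spans [19:31] → 'tl0tl0n0u555'.
Captured: group 1 = 'tl0tl0n0u'.

'tl0tl0n0u'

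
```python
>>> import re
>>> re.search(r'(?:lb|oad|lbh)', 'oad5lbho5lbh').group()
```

`re.search` scans for the first position where the pattern succeeds.
The match spans [0:3] → 'oad'.

'oad'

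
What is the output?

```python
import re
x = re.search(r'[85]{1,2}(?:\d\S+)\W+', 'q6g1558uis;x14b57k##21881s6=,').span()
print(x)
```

(4, 29)

The pattern matches 1 to 2 of one of [85]; then a digit, then one or more of a non-whitespace character (non-capturing group); then one or more of a non-word character.
The match spans [4:29] → '558uis;x14b57k##21881s6=,'.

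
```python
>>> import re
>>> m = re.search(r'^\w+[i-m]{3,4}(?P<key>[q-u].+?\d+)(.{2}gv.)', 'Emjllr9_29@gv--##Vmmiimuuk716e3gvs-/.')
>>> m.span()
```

(0, 14)

A `+?`/`*?`/`{m,n}?` starts at its minimum and grows only as far as needed for what follows to match.
The match spans [0:14] → 'Emjllr9_29@gv-'.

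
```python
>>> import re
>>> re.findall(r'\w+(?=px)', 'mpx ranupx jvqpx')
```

The lookaround is zero-width — it requires the adjacent text to match without consuming it, so the asserted text isn't part of the match.
Scanning left to right: at [0:1] → 'm'; at [4:8] → 'ranu'; at [11:14] → 'jvq'.
No capturing groups, so `findall` returns the 3 full match strings.

['m', 'ranu', 'jvq']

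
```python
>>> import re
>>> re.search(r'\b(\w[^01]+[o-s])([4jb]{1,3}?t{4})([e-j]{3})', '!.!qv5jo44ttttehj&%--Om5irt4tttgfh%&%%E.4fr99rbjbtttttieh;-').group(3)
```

The match spans [3:17] → 'qv5jo44ttttehj'.
Captured: group 1 = 'qv5jo', group 2 = '44tttt', group 3 = 'ehj'.

'ehj'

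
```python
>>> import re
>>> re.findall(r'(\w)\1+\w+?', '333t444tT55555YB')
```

['3', '4', '5']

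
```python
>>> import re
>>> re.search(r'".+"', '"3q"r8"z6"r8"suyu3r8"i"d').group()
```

'"3q"r8"z6"r8"suyu3r8"i"'

The match spans [0:23] → '"3q"r8"z6"r8"suyu3r8"i"'.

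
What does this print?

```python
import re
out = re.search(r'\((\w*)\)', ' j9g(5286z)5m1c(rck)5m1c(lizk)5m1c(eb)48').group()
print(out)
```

(5286z)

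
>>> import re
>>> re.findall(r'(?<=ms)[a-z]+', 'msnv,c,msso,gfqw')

['nv', 'so']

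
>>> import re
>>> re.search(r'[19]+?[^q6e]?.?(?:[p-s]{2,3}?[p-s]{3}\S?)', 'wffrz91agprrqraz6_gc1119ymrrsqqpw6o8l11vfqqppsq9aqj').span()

(5, 15)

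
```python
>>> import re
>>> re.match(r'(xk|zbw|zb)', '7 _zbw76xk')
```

With `match`, the pattern is implicitly anchored at the beginning.
Here position 0 doesn't satisfy it, so the call returns None.

None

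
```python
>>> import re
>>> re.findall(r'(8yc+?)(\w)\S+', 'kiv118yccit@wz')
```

[('8yc', 'c')]

Pattern: the literal '8y', then one or more of the literal 'c' (lazy) (captured); then a word character (captured); then one or more of a non-whitespace character.
With the lazy modifier that quantifier settles for the fewest repetitions that let the rest of the pattern succeed (the atoms after it are unaffected and can still be greedy).
Matches: at [5:14] match '8yccit@wz', groups = ('8yc', 'c').
2 groups means the one result is a tuple of 2 captured strings — 1 here.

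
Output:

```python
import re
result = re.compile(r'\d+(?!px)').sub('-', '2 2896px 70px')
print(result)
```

- -6px -0px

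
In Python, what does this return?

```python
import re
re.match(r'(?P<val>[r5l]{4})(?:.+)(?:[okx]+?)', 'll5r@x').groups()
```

('ll5r',)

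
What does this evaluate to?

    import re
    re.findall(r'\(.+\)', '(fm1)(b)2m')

['(fm1)(b)']

Since nothing is captured, `findall` lists the 1 matched substring directly.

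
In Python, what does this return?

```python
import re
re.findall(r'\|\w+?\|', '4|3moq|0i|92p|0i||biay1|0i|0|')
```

['|3moq|', '|92p|', '|biay1|', '|0|']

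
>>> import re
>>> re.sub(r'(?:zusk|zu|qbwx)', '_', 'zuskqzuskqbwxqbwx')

'_q___'

`|` is ordered: at each position the engine commits to the first alternative that works.
Every occurrence is swapped for '_'.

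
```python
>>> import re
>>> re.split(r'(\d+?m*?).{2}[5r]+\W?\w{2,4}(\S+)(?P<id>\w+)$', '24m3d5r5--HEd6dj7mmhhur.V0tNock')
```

The pattern matches one or more of a digit (lazy), then zero or more of a literal 'm' (lazy) (captured); then exactly 2 of any character; then one or more of one of [5r], then optionally a non-word character, then 2 to 4 of a word character; then one or more of a non-whitespace character (captured); then one or more of a word character (captured as 'id'); then anchored at the end.
Matches to split on: at [0:31] → '24m3d5r5--HEd6dj7mmhhur.V0tNock'.
Because the pattern has a capturing group, `split` also inserts each captured text between the pieces.

['', '24m', '--HEd6dj7mmhhur.V0tNoc', 'k', '']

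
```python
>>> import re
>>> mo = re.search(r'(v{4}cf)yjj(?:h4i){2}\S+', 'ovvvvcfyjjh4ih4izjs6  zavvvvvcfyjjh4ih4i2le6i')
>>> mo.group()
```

'vvvvcfyjjh4ih4izjs6'

Pattern: exactly 4 of the literal 'v', then the literal 'cf' (captured); then the literal 'yjj', then the literal 'h4i' repeated 2 times; then one or more of a non-whitespace character.
`re.search` tries every starting position until one works.
The match spans [1:20] → 'vvvvcfyjjh4ih4izjs6'.
Captured: group 1 = 'vvvvcf'.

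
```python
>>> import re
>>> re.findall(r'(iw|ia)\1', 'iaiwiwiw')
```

The backreference `\1` re-matches whatever the first group consumed, character for character.
`findall` collects group 1 from the one match (1 total).

['iw']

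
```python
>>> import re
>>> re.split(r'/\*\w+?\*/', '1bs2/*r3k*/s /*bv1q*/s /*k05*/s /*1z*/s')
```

Matches to split on: at [4:11] → '/*r3k*/'; at [13:21] → '/*bv1q*/'; at [23:30] → '/*k05*/'; at [32:38] → '/*1z*/'.
The string is cut at each match, leaving 5 pieces.

['1bs2', 's ', 's ', 's ', 's']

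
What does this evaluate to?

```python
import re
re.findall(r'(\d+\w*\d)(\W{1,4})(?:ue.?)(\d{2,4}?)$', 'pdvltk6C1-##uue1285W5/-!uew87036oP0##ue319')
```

Pattern: one or more of a digit, then zero or more of a word character, then a digit (captured); then 1 to 4 of a non-word character (captured); then the literal 'ue', then optionally any character (non-capturing group); then 2 to 4 of a digit (lazy) (captured); then anchored at the end.
Scanning left to right: at [27:42] match '87036oP0##ue319', groups = ('87036oP0', '##', '19').
Multiple groups make `findall` return tuples — one 3-tuple for the one match.

[('87036oP0', '##', '19')]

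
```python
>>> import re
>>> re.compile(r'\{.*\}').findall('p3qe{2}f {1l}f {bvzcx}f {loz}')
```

With no groups in the pattern, `findall` gives back each whole match — 1 here.

['{2}f {1l}f {bvzcx}f {loz}']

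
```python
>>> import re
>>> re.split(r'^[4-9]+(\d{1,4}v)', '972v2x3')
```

['', '2v', '2x3']

`re.split` interleaves the captured-group text with the surrounding fragments.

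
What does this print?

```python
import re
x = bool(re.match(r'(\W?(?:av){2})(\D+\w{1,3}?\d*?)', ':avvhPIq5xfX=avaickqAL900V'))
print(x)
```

False

`re.match` only tries the pattern at the start of the string.
Here position 0 doesn't satisfy it, so the call returns None, and `bool(None)` is False.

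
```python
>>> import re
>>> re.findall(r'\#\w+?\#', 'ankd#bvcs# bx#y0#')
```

Since nothing is captured, `findall` lists the 2 matched substrings directly.

['#bvcs#', '#y0#']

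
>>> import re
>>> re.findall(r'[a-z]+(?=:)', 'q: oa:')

['q', 'oa']

The `(?=…)`/`(?<=…)` assertion just peeks at neighbouring text; it doesn't advance the match position.
Walking the string: at [0:1] → 'q'; at [3:5] → 'oa'.
`findall` yields the raw match text (2 of them) because the pattern has no groups.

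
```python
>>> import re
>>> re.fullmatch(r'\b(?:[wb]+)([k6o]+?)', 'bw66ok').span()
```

(0, 6)

This matches a word boundary (`\b`, zero-width); then one or more of one of [wb] (non-capturing group); then one or more of one of [k6o] (lazy) (captured).
`re.fullmatch` requires the pattern to consume the entire string.
The match spans [0:6] → 'bw66ok'.
Captured: group 1 = '66ok'.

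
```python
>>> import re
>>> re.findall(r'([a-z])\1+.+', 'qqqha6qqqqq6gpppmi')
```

After group 1 captures some text, `\1` only succeeds where that same text appears again.
Walking the string: at [0:18] match 'qqqha6qqqqq6gpppmi', group 1 = 'q'.
Because there's exactly one group, `findall` drops the full match and keeps group 1 from the one hit.

['q']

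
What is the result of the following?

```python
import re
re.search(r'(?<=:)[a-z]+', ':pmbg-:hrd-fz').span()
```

The positive lookaround only admits positions where the adjacent text matches; those characters stay outside the span.
`search` walks the string left to right and returns the first match it finds.
The match spans [1:5] → 'pmbg'.

(1, 5)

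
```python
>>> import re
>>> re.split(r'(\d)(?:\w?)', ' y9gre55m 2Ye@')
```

[' y', '9', 're', '5', 'm ', '2', 'e@']

Because the pattern has a capturing group, `split` also inserts each captured text between the pieces.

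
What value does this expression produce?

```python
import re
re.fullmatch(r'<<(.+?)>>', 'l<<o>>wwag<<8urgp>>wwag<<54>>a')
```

None

For `fullmatch`, every character of the input must be accounted for by the pattern.
Here there's no way to consume every character, so the call returns None.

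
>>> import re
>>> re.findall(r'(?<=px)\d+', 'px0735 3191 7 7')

['0735']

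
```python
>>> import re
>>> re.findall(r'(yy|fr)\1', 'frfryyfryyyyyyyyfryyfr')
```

['fr', 'yy', 'yy']

A backreference is literal: `\1` must see the identical characters the first group matched.
Scanning left to right: at [0:4] match 'frfr', group 1 = 'fr'; at [8:12] match 'yyyy', group 1 = 'yy'; at [12:16] match 'yyyy', group 1 = 'yy'.
With a single group, `findall` returns only what that group captured — 3 items.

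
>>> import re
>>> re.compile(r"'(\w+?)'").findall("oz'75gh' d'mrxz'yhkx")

Walking the string: at [2:8] match "'75gh'", group 1 = '75gh'; at [10:16] match "'mrxz'", group 1 = 'mrxz'.
Because there's exactly one group, `findall` drops the full match and keeps group 1 from each hit.

['75gh', 'mrxz']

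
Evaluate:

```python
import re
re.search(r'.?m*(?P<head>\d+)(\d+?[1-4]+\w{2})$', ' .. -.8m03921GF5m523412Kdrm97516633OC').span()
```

Pattern: optionally any character, then zero or more of a literal 'm'; then one or more of a digit (captured as 'head'); then one or more of a digit (lazy), then one or more of a character in [1-4], then exactly 2 of a word character (captured); then anchored at the end.
The match spans [25:37] → 'rm97516633OC'.

(25, 37)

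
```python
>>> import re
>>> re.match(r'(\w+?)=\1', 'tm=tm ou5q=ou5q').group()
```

'tm=tm'

`\1` has to match the exact text group 1 already captured.
`re.match` only tries the pattern at the start of the string.
The match spans [0:5] → 'tm=tm'.
Captured: group 1 = 'tm'.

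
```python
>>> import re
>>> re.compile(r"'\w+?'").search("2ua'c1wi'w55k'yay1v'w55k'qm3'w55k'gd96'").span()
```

Unlike `match`, `search` isn't anchored — it looks for the pattern anywhere in the string.
The match spans [3:9] → "'c1wi'".

(3, 9)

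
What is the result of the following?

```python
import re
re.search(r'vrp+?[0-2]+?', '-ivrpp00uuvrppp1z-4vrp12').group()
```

The pattern matches the literal 'vr', then one or more of the literal 'p' (lazy); then one or more of a character in [0-2] (lazy).
Because the quantifier is non-greedy, it stops expanding at the earliest point where the rest of the pattern can succeed.
`re.search` tries every starting position until one works.
The match spans [2:7] → 'vrpp0'.

'vrpp0'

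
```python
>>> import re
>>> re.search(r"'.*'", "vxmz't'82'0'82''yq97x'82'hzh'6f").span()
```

The match spans [4:29] → "'t'82'0'82''yq97x'82'hzh'".

(4, 29)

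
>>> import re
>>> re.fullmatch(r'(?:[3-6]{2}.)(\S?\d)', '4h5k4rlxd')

For `fullmatch`, every character of the input must be accounted for by the pattern.
Here there's no way to consume every character, so the call returns None.

None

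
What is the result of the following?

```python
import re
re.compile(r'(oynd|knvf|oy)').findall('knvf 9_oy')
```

['knvf', 'oy']

Scanning left to right: at [0:4] match 'knvf', group 1 = 'knvf'; at [7:9] match 'oy', group 1 = 'oy'.
One capturing group, so `findall` returns just the captured substring from each match — 2 in all.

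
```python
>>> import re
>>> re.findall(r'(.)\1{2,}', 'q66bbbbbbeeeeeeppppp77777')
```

The backreference `\1` re-matches whatever the first group consumed, character for character.
Scanning left to right: at [3:9] match 'bbbbbb', group 1 = 'b'; at [9:15] match 'eeeeee', group 1 = 'e'; at [15:20] match 'ppppp', group 1 = 'p'; at [20:25] match '77777', group 1 = '7'.
With a single group, `findall` returns only what that group captured — 4 items.

['b', 'e', 'p', '7']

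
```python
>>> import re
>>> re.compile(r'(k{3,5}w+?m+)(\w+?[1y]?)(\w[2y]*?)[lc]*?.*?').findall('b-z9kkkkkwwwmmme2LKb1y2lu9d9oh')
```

[('kkkkkwwwmmm', 'e', '2')]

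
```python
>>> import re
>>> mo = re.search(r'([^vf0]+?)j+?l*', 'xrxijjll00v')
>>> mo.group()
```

'xrxij'

The match spans [0:5] → 'xrxij'.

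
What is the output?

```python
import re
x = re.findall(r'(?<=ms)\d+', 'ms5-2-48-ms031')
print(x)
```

['5', '031']

Because the assertion is zero-width, the text it checks is not consumed and won't appear in the result.
Walking the string: at [2:3] → '5'; at [11:14] → '031'.
No capturing groups, so `findall` returns the 2 full match strings.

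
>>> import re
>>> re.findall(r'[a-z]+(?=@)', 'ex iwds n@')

Lookahead/lookbehind check context without consuming it, so the matched span excludes the asserted characters.
With no groups in the pattern, `findall` gives back each whole match — 1 here.

['n']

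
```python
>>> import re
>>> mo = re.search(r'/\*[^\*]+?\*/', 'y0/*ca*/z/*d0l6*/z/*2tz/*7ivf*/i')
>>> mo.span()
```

(2, 8)

The match spans [2:8] → '/*ca*/'.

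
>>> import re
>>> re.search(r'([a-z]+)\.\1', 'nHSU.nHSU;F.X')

None

After group 1 captures some text, `\1` only succeeds where that same text appears again.
`re.search` scans for the first position where the pattern succeeds.
Here nothing in the string fits, so the call returns None.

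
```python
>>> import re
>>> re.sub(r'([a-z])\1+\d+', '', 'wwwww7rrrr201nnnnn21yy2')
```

''

A backreference is literal: `\1` must see the identical characters the first group matched.
Matches: at [0:6] → 'wwwww7'; at [6:13] → 'rrrr201'; at [13:20] → 'nnnnn21'; at [20:23] → 'yy2'.
`sub` substitutes '' at each match site.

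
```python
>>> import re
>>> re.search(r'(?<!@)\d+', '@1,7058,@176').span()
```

`(?!…)`/`(?<!…)` only lets a position through if the neighbouring text does NOT match; no characters are consumed.
The match spans [3:7] → '7058'.

(3, 7)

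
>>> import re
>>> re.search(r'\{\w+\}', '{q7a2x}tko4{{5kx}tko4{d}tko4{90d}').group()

`re.search` scans for the first position where the pattern succeeds.
The match spans [0:7] → '{q7a2x}'.

'{q7a2x}'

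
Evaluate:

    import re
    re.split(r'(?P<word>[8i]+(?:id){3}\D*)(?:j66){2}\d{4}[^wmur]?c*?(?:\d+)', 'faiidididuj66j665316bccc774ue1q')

['fa', 'iidididu', 'ue1q']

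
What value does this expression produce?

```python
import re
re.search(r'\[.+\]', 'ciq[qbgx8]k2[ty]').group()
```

'[qbgx8]k2[ty]'

`search` walks the string left to right and returns the first match it finds.
The match spans [3:16] → '[qbgx8]k2[ty]'.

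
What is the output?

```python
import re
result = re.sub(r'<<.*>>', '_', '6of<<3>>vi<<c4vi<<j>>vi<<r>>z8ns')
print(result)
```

6of_z8ns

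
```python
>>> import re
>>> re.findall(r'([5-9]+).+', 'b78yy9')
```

['78']

`findall` collects group 1 from the one match (1 total).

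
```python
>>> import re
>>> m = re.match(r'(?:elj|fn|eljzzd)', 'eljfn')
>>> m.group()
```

`re.match` won't scan ahead — the pattern has to work from the very first character.
The match spans [0:3] → 'elj'.

'elj'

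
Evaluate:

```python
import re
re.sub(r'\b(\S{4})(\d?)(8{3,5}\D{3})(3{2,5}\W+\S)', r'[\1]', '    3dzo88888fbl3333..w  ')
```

'    [3dzo]  '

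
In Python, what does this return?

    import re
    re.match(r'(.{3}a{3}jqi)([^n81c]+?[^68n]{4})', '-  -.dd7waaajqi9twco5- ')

`re.match` only tries the pattern at the start of the string.
Here the pattern fails at index 0, so the call returns None.

None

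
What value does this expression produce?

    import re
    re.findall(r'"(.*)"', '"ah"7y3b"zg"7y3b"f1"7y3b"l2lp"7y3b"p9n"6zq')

One capturing group, so `findall` returns just the captured substring from the one match — 1 in all.

['ah"7y3b"zg"7y3b"f1"7y3b"l2lp"7y3b"p9n']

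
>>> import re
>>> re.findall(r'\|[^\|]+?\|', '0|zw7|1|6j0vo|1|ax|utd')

['|zw7|', '|6j0vo|', '|ax|']

Scanning left to right: at [1:6] → '|zw7|'; at [7:14] → '|6j0vo|'; at [15:19] → '|ax|'.
`findall` yields the raw match text (3 of them) because the pattern has no groups.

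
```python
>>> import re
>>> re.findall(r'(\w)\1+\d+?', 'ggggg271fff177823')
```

['g', 'f', '7']

`\1` has to match the exact text group 1 already captured.
`findall` collects group 1 from each match (3 total).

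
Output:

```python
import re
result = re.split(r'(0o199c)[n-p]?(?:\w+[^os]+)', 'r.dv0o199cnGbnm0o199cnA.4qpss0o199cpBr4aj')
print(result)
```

['r.dv', '0o199c', 'ss', '0o199c', '']

Pattern: the literal '0o1', then the literal '99c' (captured); then optionally a character in [n-p]; then one or more of a word character, then one or more of any character except [os] (non-capturing group).
Matches to split on: at [4:27] → '0o199cnGbnm0o199cnA.4qp'; at [29:41] → '0o199cpBr4aj'.
With a capturing group present, the delimiter's captured portion is kept in the result list.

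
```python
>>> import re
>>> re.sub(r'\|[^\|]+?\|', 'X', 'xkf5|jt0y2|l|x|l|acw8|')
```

'xkf5XlXlX'

Matches: at [4:11] → '|jt0y2|'; at [12:15] → '|x|'; at [16:22] → '|acw8|'.
`sub` substitutes 'X' at each match site.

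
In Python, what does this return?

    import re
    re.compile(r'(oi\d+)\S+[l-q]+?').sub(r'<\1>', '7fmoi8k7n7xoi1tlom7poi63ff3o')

'7fm<oi8>'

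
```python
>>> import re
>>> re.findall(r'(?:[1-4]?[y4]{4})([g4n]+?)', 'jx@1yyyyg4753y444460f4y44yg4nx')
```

['g', '4', 'g']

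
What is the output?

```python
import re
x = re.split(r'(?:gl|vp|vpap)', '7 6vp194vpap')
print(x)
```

['7 6', '194', 'ap']

Alternation isn't longest-match — the leftmost alternative that fits at this position is chosen.
Each match becomes a cut point; 3 segments remain.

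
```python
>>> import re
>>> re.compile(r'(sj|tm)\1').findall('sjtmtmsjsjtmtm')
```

A backreference is literal: `\1` must see the identical characters the first group matched.
Matches: at [2:6] match 'tmtm', group 1 = 'tm'; at [6:10] match 'sjsj', group 1 = 'sj'; at [10:14] match 'tmtm', group 1 = 'tm'.
`findall` collects group 1 from each match (3 total).

['tm', 'sj', 'tm']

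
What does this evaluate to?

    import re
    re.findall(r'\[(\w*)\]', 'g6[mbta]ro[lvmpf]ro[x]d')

['mbta', 'lvmpf', 'x']

Scanning left to right: at [2:8] match '[mbta]', group 1 = 'mbta'; at [10:17] match '[lvmpf]', group 1 = 'lvmpf'; at [19:22] match '[x]', group 1 = 'x'.
Because there's exactly one group, `findall` drops the full match and keeps group 1 from each hit.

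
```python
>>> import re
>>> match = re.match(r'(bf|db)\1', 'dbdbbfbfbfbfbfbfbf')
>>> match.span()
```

After group 1 captures some text, `\1` only succeeds where that same text appears again.
`match` is anchored at position 0; if the pattern doesn't fit there, it returns None.
The match spans [0:4] → 'dbdb'.
Captured: group 1 = 'db'.

(0, 4)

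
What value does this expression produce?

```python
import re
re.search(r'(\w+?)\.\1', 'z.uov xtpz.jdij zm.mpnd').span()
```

After group 1 captures some text, `\1` only succeeds where that same text appears again.
The match spans [17:20] → 'm.m'.

(17, 20)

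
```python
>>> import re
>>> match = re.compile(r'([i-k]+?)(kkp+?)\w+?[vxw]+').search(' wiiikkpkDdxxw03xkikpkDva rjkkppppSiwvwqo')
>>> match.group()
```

Pattern: one or more of a character in [i-k] (lazy) (captured); then the literal 'kk', then one or more of the literal 'p' (lazy) (captured); then one or more of a word character (lazy), then one or more of one of [vxw].
Because the quantifier is non-greedy, it stops expanding at the earliest point where the rest of the pattern can succeed.
`search` walks the string left to right and returns the first match it finds.
The match spans [2:14] → 'iiikkpkDdxxw'.
Captured: group 1 = 'iii', group 2 = 'kkp'.

'iiikkpkDdxxw'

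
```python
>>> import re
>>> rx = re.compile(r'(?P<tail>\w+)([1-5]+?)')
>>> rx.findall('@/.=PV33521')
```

[('PV3352', '1')]

The pattern matches one or more of a word character (captured as 'tail'); then one or more of a character in [1-5] (lazy) (captured).
Walking the string: at [4:11] match 'PV33521', groups = ('PV3352', '1').
`findall` packs the 2 group values into a tuple for every match.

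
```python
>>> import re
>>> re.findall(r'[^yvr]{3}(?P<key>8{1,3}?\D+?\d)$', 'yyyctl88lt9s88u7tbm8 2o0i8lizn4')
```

This matches exactly 3 of any character except [yvr]; then 1 to 3 of the literal '8' (lazy), then one or more of a non-digit (lazy), then a digit (captured as 'key'); then anchored at the end.
Walking the string: at [22:31] match 'o0i8lizn4', group 1 = '8lizn4'.
One capturing group, so `findall` returns just the captured substring from the one match — 1 in all.

['8lizn4']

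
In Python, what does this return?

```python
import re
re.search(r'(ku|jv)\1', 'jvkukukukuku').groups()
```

The backreference `\1` re-matches whatever the first group consumed, character for character.
`search` walks the string left to right and returns the first match it finds.
The match spans [2:6] → 'kuku'.
Captured: group 1 = 'ku'.

('ku',)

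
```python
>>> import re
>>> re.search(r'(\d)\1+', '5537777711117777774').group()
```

The backreference `\1` re-matches whatever the first group consumed, character for character.
The match spans [0:2] → '55'.

'55'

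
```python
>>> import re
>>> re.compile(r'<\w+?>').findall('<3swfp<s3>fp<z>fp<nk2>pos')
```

['<s3>', '<z>', '<nk2>']

With no groups in the pattern, `findall` gives back each whole match — 3 here.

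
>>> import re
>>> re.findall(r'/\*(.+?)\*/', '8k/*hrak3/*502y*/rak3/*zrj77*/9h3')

['hrak3/*502y', 'zrj77']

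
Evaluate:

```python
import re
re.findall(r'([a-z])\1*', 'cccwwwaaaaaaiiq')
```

['c', 'w', 'a', 'i', 'q']

`\1` has to match the exact text group 1 already captured.
Matches: at [0:3] match 'ccc', group 1 = 'c'; at [3:6] match 'www', group 1 = 'w'; at [6:12] match 'aaaaaa', group 1 = 'a'; at [12:14] match 'ii', group 1 = 'i'; at [14:15] match 'q', group 1 = 'q'.
One capturing group, so `findall` returns just the captured substring from each match — 5 in all.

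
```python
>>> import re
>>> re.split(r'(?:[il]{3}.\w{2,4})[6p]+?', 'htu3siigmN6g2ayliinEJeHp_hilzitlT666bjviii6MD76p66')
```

['htu3siigmN6g2ay', '_hilzitlT666bjv', '66']

The pattern matches exactly 3 of one of [il], then any character, then 2 to 4 of a word character (non-capturing group); then one or more of one of [6p] (lazy).
Splitting on the pattern gives 3 pieces.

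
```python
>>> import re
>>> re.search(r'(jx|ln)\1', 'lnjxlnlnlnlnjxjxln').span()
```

(4, 8)

After group 1 captures some text, `\1` only succeeds where that same text appears again.
The match spans [4:8] → 'lnln'.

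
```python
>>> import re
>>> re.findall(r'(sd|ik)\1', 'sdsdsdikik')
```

['sd', 'ik']

`\1` has to match the exact text group 1 already captured.
Scanning left to right: at [0:4] match 'sdsd', group 1 = 'sd'; at [6:10] match 'ikik', group 1 = 'ik'.
Because there's exactly one group, `findall` drops the full match and keeps group 1 from each hit.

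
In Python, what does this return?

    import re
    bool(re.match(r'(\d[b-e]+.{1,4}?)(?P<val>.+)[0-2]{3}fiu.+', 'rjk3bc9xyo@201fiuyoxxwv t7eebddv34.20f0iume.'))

False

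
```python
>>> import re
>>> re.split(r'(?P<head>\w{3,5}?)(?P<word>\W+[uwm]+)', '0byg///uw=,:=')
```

Pattern: 3 to 5 of a word character (lazy) (captured as 'head'); then one or more of a non-word character, then one or more of one of [uwm] (captured as 'word').
Matches to split on: at [0:9] → '0byg///uw'.
Because the pattern has a capturing group, `split` also inserts each captured text between the pieces.

['', '0byg', '///uw', '=,:=']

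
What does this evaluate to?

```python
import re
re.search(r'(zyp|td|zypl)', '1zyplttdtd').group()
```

Branches in `(...|...)` are attempted left-to-right; the first branch that allows the whole pattern to succeed is taken.
`search` walks the string left to right and returns the first match it finds.
The match spans [1:4] → 'zyp'.
Captured: group 1 = 'zyp'.

'zyp'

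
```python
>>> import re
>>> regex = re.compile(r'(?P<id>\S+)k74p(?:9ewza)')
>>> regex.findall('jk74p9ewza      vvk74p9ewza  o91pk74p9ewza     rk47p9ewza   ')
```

This matches one or more of a non-whitespace character (captured as 'id'); then the literal 'k74', then the literal 'p'; then the literal '9ew', then the literal 'za' (non-capturing group).
Matches: at [0:10] match 'jk74p9ewza', group 1 = 'j'; at [16:27] match 'vvk74p9ewza', group 1 = 'vv'; at [29:42] match 'o91pk74p9ewza', group 1 = 'o91p'.
`findall` collects group 1 from each match (3 total).

['j', 'vv', 'o91p']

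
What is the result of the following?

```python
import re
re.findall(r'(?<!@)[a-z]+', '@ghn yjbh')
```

['hn', 'yjbh']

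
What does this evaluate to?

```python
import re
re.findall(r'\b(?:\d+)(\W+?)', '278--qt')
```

Pattern: a word boundary (`\b`, zero-width); then one or more of a digit (non-capturing group); then one or more of a non-word character (lazy) (captured).
Lazy quantifiers expand one character at a time until the remainder of the pattern can match.
Matches: at [0:4] match '278-', group 1 = '-'.
With a single group, `findall` returns only what that group captured — 1 item.

['-']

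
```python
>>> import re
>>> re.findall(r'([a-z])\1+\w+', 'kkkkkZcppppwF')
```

['k']

`\1` has to match the exact text group 1 already captured.
Scanning left to right: at [0:13] match 'kkkkkZcppppwF', group 1 = 'k'.
Because there's exactly one group, `findall` drops the full match and keeps group 1 from the one hit.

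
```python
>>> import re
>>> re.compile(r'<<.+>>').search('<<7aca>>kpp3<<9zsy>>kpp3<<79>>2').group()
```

'<<7aca>>kpp3<<9zsy>>kpp3<<79>>'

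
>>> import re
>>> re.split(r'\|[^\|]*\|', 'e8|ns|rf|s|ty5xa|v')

['e8', 'rf', 'ty5xa|v']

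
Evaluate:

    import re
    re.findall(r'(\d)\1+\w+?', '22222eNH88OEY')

['2', '8']

A backreference is literal: `\1` must see the identical characters the first group matched.
`findall` collects group 1 from each match (2 total).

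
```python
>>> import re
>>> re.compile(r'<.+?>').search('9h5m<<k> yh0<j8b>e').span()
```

With the lazy modifier that quantifier settles for the fewest repetitions that let the rest of the pattern succeed (the atoms after it are unaffected and can still be greedy).
Unlike `match`, `search` isn't anchored — it looks for the pattern anywhere in the string.
The match spans [4:8] → '<<k>'.

(4, 8)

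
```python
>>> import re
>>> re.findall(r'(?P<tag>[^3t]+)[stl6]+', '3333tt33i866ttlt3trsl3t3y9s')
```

['i866', 'rs', 'y9']

This matches one or more of any character except [3t] (captured as 'tag'); then one or more of one of [stl6].
Walking the string: at [8:16] match 'i866ttlt', group 1 = 'i866'; at [18:21] match 'rsl', group 1 = 'rs'; at [24:27] match 'y9s', group 1 = 'y9'.
One capturing group, so `findall` returns just the captured substring from each match — 3 in all.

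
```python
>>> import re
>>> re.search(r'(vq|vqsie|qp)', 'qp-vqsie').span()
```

(0, 2)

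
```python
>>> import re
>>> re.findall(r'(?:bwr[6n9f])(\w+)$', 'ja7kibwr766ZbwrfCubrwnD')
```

['CubrwnD']

The pattern matches the literal 'bwr', then one of [6n9f] (non-capturing group); then one or more of a word character (captured); then anchored at the end.
One capturing group, so `findall` returns just the captured substring from the one match — 1 in all.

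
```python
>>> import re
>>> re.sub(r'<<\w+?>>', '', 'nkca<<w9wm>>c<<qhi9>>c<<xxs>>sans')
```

`sub` substitutes '' at each match site.

'nkcaccsans'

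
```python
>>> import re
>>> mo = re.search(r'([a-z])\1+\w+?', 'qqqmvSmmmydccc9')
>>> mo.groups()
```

`\1` has to match the exact text group 1 already captured.
`search` walks the string left to right and returns the first match it finds.
The match spans [0:4] → 'qqqm'.
Captured: group 1 = 'q'.

('q',)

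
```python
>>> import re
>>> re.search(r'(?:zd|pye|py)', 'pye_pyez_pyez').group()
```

Alternation tries branches left to right and keeps the first one that lets the overall match succeed at that position.
`re.search` scans for the first position where the pattern succeeds.
The match spans [0:3] → 'pye'.

'pye'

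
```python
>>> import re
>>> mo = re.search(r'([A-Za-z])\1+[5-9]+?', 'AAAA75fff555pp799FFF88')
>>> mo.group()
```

`\1` is not a pattern — it's the concrete string captured by group 1, re-applied verbatim.
Unlike `match`, `search` isn't anchored — it looks for the pattern anywhere in the string.
The match spans [0:5] → 'AAAA7'.
Captured: group 1 = 'A'.

'AAAA7'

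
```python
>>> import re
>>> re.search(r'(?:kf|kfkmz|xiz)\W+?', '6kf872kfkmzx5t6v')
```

None

`re.search` tries every starting position until one works.
Here the pattern never matches, so the call returns None.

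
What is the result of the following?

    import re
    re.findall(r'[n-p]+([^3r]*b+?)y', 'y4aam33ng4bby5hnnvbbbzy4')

Pattern: one or more of a character in [n-p]; then zero or more of any character except [3r], then one or more of the literal 'b' (lazy) (captured); then a literal 'y'.
Matches: at [7:13] match 'ng4bby', group 1 = 'g4bb'.
With a single group, `findall` returns only what that group captured — 1 item.

['g4bb']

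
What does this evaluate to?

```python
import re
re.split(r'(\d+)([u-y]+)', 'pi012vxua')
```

Pattern: one or more of a digit (captured); then one or more of a character in [u-y] (captured).
Matches to split on: at [2:8] → '012vxu'.
The group in the pattern means `split` returns the separators' captures alongside the pieces.

['pi', '012', 'vxu', 'a']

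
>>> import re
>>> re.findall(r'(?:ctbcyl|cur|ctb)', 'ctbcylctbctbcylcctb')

['ctbcyl', 'ctb', 'ctbcyl', 'ctb']

`|` is ordered: at each position the engine commits to the first alternative that works.
Walking the string: at [0:6] → 'ctbcyl'; at [6:9] → 'ctb'; at [9:15] → 'ctbcyl'; at [16:19] → 'ctb'.
With no groups in the pattern, `findall` gives back each whole match — 4 here.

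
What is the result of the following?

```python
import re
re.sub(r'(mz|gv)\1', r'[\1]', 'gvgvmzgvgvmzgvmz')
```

'[gv]mz[gv]mzgvmz'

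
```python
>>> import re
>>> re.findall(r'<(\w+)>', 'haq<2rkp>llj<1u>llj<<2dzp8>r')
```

Scanning left to right: at [3:9] match '<2rkp>', group 1 = '2rkp'; at [12:16] match '<1u>', group 1 = '1u'; at [20:27] match '<2dzp8>', group 1 = '2dzp8'.
One capturing group, so `findall` returns just the captured substring from each match — 3 in all.

['2rkp', '1u', '2dzp8']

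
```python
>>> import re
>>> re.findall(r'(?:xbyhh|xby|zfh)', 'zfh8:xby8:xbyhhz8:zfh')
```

Alternation tries branches left to right and keeps the first one that lets the overall match succeed at that position.
Matches: at [0:3] → 'zfh'; at [5:8] → 'xby'; at [10:15] → 'xbyhh'; at [18:21] → 'zfh'.
Since nothing is captured, `findall` lists the 4 matched substrings directly.

['zfh', 'xby', 'xbyhh', 'zfh']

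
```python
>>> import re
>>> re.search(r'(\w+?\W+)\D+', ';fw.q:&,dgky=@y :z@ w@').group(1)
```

'fw.'

Pattern: one or more of a word character (lazy), then one or more of a non-word character (captured); then one or more of a non-digit.
Unlike `match`, `search` isn't anchored — it looks for the pattern anywhere in the string.
The match spans [1:22] → 'fw.q:&,dgky=@y :z@ w@'.
Captured: group 1 = 'fw.'.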